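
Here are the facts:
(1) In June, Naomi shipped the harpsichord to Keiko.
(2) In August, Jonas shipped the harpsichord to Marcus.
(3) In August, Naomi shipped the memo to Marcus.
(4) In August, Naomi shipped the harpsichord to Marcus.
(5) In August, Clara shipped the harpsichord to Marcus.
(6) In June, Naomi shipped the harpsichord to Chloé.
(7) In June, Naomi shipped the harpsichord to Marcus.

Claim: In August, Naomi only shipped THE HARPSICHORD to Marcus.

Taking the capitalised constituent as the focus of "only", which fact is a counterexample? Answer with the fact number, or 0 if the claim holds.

3

The capitals mark "the harpsichord" as focus. So "only" rules out other things, with the rest (same agent, recipient, setting (Naomi / Marcus / in August)) as background.
Fact (3) shares the background but differs in thing (the memo) — a counterexample.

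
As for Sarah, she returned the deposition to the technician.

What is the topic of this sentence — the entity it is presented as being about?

Sarah

The construction explicitly marks "Sarah" as what the sentence is about — the topic.
The remainder of the clause is the comment (what is said about the topic).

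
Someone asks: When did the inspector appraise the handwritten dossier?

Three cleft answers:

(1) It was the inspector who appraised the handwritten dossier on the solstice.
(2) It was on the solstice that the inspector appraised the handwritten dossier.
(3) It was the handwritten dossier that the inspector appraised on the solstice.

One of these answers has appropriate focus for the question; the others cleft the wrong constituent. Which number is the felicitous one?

The question word "when" targets the time.
Option (1) clefts "the inspector" — the subject (agent), not what was asked.
Option (2) clefts "on the solstice" — that matches what the question asks about.
Option (3) clefts "the handwritten dossier" — the direct object, not what was asked.
So the congruent reply is (2).

2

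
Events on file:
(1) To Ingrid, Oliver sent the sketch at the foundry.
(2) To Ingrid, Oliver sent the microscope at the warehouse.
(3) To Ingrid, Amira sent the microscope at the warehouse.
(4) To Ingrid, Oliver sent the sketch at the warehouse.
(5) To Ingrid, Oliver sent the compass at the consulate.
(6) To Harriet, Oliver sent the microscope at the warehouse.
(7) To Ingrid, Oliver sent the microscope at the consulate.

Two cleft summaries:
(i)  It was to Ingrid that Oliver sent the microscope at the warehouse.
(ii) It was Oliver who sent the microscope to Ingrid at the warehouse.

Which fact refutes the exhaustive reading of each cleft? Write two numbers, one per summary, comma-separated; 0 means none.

Summary (i) focuses "Ingrid" (the recipient); background Oliver as agent and the microscope as thing and at the warehouse as setting. Fact (6) matches that background with recipient = Harriet — refutes (i).
Summary (ii) focuses "Oliver" (the agent); background the microscope as thing and Ingrid as recipient and at the warehouse as setting. Fact (3) matches that background with agent = Amira — refutes (ii).

6, 3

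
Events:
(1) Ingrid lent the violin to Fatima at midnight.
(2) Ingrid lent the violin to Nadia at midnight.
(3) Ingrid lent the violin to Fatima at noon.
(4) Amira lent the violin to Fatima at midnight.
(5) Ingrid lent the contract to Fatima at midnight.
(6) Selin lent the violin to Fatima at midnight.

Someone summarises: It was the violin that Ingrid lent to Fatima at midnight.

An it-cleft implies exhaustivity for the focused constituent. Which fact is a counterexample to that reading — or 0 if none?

5

Focus of the cleft: "the violin" (the thing). Presupposed background: agent = Ingrid, recipient = Fatima, setting = at midnight.
Exhaustivity: the violin is the only thing satisfying that background.
Fact (5) shares the background but with thing = the contract; exhaustivity is violated.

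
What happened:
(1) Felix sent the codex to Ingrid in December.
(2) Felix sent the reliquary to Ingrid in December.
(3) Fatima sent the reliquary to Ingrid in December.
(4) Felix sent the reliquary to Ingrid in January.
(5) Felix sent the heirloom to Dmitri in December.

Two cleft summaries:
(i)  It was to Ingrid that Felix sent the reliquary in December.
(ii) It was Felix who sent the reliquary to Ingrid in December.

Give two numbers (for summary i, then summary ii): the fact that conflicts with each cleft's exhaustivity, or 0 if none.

0, 3

Summary (i) focuses "Ingrid" (the recipient); background agent = Felix, thing = the reliquary, setting = in December. No fact matches that background with a different recipient, so 0.
Summary (ii) focuses "Felix" (the agent); background thing = the reliquary, recipient = Ingrid, setting = in December. Fact (3) matches that background with agent = Fatima — refutes (ii).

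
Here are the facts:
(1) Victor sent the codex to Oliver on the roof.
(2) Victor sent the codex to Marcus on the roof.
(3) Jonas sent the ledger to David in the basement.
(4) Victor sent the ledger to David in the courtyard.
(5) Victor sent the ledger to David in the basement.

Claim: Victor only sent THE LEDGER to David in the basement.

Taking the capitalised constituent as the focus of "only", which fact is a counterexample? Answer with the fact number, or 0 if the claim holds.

0

The capitals mark "the ledger" as focus. So "only" rules out other things, with the rest (Victor as agent and David as recipient and in the basement as setting) as background.
No fact matches Victor as agent and David as recipient and in the basement as setting with a different thing — every other fact differs on at least one backgrounded slot. So no fact refutes it.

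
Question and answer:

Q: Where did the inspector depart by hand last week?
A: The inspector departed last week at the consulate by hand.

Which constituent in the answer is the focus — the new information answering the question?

The wh-word "where" asks about the location.
In the answer, "the inspector", "last week" and "by hand" are given — repeated from the question.
The constituent filling the location gap is "at the consulate"; that is the focus and would carry nuclear stress.

at the consulate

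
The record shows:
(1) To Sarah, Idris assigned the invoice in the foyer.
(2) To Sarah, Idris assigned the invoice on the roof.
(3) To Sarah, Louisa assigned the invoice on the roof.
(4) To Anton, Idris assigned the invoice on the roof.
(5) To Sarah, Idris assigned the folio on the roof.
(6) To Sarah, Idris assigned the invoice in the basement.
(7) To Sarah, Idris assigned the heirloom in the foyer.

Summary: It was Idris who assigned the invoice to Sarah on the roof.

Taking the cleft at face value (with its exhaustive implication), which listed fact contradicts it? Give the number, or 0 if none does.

The cleft puts "Idris" in focus and presupposes the open proposition with the invoice as thing and Sarah as recipient and on the roof as setting.
Exhaustivity: Idris is the only agent satisfying that background.
Fact (3) shares the background but with agent = Louisa; exhaustivity is violated.

3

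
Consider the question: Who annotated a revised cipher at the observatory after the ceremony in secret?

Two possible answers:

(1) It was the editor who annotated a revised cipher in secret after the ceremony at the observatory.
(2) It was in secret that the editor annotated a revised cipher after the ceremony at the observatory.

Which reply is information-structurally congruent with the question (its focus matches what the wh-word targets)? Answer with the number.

1

The question word "who" targets the subject (agent).
Option (1) clefts "the editor" — that matches what the question asks about.
Option (2) clefts "in secret" — the manner, not what was asked.
So the congruent reply is (1).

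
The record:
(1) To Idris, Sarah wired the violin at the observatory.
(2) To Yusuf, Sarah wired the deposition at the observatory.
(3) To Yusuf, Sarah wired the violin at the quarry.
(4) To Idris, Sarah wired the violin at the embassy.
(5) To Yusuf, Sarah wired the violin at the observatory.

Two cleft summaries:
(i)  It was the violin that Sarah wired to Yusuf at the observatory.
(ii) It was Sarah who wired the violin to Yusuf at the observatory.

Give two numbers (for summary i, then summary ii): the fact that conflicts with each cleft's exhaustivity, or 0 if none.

2, 0

Summary (i) focuses "the violin" (the thing); background Sarah as agent and Yusuf as recipient and at the observatory as setting. Fact (2) matches that background with thing = the deposition — refutes (i).
Summary (ii) focuses "Sarah" (the agent); background the violin as thing and Yusuf as recipient and at the observatory as setting. No fact matches that background with a different agent, so 0.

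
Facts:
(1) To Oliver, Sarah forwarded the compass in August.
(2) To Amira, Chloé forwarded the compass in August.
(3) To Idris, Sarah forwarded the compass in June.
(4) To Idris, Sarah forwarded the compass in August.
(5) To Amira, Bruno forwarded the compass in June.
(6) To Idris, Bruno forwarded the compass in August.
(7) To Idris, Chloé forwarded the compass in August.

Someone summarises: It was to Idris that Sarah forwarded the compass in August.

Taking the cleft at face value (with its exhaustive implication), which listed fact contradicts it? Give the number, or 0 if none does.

1

The cleft puts "Idris" in focus and presupposes the open proposition with same agent, thing, setting (Sarah / the compass / in August).
Exhaustivity: Idris is the only recipient satisfying that background.
But fact (1) also has same agent, thing, setting (Sarah / the compass / in August), with recipient = Oliver — so the exhaustive reading fails.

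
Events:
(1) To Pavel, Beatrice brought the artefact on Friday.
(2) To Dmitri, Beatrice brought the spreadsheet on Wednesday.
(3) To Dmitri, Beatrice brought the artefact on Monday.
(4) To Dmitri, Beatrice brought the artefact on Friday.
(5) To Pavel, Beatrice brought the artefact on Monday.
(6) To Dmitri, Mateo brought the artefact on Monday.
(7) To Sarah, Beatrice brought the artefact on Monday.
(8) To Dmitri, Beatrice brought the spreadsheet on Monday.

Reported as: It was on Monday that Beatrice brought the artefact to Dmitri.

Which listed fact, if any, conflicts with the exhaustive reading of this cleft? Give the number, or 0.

Focus of the cleft: "on Monday" (the setting). Presupposed background: agent = Beatrice, thing = the artefact, recipient = Dmitri.
Exhaustivity: on Monday is the only setting satisfying that background.
But fact (4) also has agent = Beatrice, thing = the artefact, recipient = Dmitri, with setting = on Friday — so the exhaustive reading fails.

4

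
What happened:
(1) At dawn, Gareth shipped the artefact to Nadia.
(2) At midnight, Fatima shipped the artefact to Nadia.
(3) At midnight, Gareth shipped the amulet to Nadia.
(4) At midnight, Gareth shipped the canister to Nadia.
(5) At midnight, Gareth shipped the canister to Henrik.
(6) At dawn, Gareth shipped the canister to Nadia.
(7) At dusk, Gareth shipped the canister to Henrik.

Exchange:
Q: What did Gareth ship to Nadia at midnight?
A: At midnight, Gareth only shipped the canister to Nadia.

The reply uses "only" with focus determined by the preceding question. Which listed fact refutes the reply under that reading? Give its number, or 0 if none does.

Answering "What did ...?" puts focus on the thing — here, "the canister".
So "only" ranges over things; the rest (same agent, recipient, setting (Gareth / Nadia / at midnight)) is presupposed.
Fact (3) shares the background with a different thing (the amulet) — counterexample.
(Fact (5) would refute a reading with focus on the recipient — but that is not what the question asks.)

3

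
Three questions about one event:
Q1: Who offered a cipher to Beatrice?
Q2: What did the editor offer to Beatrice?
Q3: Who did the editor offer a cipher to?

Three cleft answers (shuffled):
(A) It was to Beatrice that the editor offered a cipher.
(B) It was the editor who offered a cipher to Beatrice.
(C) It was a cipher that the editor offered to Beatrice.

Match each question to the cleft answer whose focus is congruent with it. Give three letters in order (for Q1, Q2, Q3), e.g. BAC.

Q1 asks about the subject (agent); cleft (B) focuses "the editor", which is the subject (agent) — so Q1 → B.
Q2 asks about the direct object; cleft (C) focuses "a cipher", which is the direct object — so Q2 → C.
Q3 asks about the recipient; cleft (A) focuses "to Beatrice", which is the recipient — so Q3 → A.
Mapping: Q1→B, Q2→C, Q3→A.

BCA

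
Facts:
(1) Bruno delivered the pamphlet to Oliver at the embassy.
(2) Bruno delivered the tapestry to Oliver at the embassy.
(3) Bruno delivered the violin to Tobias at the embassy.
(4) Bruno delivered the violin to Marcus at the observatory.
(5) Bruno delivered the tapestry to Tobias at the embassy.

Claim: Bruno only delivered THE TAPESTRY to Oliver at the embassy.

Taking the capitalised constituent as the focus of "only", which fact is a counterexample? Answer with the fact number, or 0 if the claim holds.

1

Focus (in capitals) is "the tapestry" — the thing. "Only" excludes alternative things while holding fixed agent = Bruno, recipient = Oliver, setting = at the embassy.
Fact (1) matches on agent = Bruno, recipient = Oliver, setting = at the embassy, but has thing = the pamphlet instead. That refutes the claim.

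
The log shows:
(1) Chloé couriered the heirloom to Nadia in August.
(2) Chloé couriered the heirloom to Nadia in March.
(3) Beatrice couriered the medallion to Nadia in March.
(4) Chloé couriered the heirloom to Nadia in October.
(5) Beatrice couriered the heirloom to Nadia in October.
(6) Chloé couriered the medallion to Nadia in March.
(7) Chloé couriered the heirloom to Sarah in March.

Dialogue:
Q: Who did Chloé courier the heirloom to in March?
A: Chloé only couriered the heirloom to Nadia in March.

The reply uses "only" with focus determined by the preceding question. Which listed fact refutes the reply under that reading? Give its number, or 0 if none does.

7

Answering "Who did ... to ...?" puts focus on the recipient — here, "Nadia".
So "only" ranges over recipients; the rest (same agent, thing, setting (Chloé / the heirloom / in March)) is presupposed.
Fact (7) keeps same agent, thing, setting (Chloé / the heirloom / in March) but has recipient = Sarah; that refutes the reply.
(Fact (6) would refute a reading with focus on the thing — but that is not what the question asks.)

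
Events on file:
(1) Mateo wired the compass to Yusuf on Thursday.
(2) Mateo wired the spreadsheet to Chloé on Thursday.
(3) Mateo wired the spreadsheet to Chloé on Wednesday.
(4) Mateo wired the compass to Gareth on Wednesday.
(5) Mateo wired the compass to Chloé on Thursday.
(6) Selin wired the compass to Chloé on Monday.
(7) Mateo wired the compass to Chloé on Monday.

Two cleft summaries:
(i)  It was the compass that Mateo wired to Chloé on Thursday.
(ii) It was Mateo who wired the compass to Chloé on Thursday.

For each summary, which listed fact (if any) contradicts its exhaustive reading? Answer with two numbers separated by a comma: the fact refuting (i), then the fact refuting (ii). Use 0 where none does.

Summary (i) focuses "the compass" (the thing); background same agent, recipient, setting (Mateo / Chloé / on Thursday). Fact (2) matches that background with thing = the spreadsheet — refutes (i).
Summary (ii) focuses "Mateo" (the agent); background same thing, recipient, setting (the compass / Chloé / on Thursday). No fact matches that background with a different agent, so 0.

2, 0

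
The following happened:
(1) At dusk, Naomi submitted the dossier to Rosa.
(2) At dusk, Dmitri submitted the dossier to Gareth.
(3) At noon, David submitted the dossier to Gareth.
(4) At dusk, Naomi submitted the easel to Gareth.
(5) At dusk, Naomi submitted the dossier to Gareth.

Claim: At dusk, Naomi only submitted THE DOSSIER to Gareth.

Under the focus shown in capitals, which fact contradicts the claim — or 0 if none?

4

The capitals mark "the dossier" as focus. So "only" rules out other things, with the rest (agent = Naomi, recipient = Gareth, setting = at dusk) as background.
Fact (4) matches on agent = Naomi, recipient = Gareth, setting = at dusk, but has thing = the easel instead. That refutes the claim.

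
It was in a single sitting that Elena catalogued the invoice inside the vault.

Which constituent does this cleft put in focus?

in a single sitting

In an it-cleft "It was X that/who ...", the clefted constituent X is the focus; the that/who-clause expresses the presupposed open proposition.
Here the focus is "in a single sitting". The backgrounded (presupposed) material includes "Elena", "the invoice" and "inside the vault".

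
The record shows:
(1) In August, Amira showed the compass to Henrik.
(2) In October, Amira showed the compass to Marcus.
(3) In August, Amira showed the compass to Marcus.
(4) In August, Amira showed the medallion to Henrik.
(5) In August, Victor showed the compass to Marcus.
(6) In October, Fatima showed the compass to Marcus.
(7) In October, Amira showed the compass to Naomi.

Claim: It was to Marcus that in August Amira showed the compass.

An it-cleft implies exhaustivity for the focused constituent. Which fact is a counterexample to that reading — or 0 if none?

The cleft puts "Marcus" in focus and presupposes the open proposition with agent = Amira, thing = the compass, setting = in August.
Exhaustivity: Marcus is the only recipient satisfying that background.
Fact (1) shares the background but with recipient = Henrik; exhaustivity is violated.

1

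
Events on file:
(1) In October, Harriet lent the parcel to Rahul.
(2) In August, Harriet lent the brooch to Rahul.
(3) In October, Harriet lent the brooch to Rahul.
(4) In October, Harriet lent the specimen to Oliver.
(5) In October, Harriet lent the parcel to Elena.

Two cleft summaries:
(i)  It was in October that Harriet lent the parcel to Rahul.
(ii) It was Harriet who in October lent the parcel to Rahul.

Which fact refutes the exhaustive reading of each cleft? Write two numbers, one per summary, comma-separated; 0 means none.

(i): focus "in October". No fact shares same agent, thing, recipient (Harriet / the parcel / Rahul) with a different setting. 0.
(ii): focus "Harriet". No fact shares same thing, recipient, setting (the parcel / Rahul / in October) with a different agent. 0.

0, 0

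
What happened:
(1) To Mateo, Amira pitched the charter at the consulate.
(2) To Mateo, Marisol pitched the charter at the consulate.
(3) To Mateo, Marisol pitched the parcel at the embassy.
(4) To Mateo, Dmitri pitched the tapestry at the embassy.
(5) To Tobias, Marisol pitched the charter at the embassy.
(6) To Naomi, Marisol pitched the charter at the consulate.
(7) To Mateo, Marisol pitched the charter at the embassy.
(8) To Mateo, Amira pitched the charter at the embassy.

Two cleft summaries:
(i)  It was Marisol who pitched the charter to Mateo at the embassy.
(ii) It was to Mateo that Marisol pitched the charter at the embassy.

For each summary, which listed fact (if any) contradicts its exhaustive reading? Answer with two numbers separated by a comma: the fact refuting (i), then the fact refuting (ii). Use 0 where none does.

8, 5

(i): focus "Marisol". Looking for same thing, recipient, setting (the charter / Mateo / at the embassy) with some other agent — fact (8) has Amira there. Refuted.
(ii): focus "Mateo". Looking for same agent, thing, setting (Marisol / the charter / at the embassy) with some other recipient — fact (5) has Tobias there. Refuted.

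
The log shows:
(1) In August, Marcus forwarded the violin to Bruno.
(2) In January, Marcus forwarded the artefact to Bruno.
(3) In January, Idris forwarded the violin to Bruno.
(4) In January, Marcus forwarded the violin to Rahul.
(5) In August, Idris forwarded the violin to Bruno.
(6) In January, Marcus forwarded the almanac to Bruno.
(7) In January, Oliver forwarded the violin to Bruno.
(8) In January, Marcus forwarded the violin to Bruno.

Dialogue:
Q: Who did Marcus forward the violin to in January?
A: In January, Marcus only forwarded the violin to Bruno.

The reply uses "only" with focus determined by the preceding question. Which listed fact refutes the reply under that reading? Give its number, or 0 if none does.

The question "Who did ... to ...?" targets the recipient, so in the reply the focus falls on "Bruno".
"Only" then excludes alternative recipients while the background — Marcus as agent and the violin as thing and in January as setting — is held fixed.
Fact (4) keeps Marcus as agent and the violin as thing and in January as setting but has recipient = Rahul; that refutes the reply.
(Fact (2) would refute a reading with focus on the thing — but that is not what the question asks.)

4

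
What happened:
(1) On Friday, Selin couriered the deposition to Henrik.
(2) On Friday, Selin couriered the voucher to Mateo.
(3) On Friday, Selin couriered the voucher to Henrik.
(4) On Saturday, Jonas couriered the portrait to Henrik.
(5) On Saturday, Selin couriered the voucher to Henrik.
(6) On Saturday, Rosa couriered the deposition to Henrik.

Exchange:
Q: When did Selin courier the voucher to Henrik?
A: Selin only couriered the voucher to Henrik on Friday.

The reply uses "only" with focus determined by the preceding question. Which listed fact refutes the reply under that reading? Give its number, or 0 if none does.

The question "When did ...?" targets the setting, so in the reply the focus falls on "on Friday".
"Only" then excludes alternative settings while the background — agent = Selin, thing = the voucher, recipient = Henrik — is held fixed.
Fact (5) keeps agent = Selin, thing = the voucher, recipient = Henrik but has setting = on Saturday; that refutes the reply.
(Fact (2) would refute a reading with focus on the recipient — but that is not what the question asks.)

5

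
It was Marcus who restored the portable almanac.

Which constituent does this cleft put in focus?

Marcus

In an it-cleft "It was X that/who ...", the clefted constituent X is the focus; the that/who-clause expresses the presupposed open proposition.
Here the focus is "Marcus". The backgrounded (presupposed) material includes "the portable almanac".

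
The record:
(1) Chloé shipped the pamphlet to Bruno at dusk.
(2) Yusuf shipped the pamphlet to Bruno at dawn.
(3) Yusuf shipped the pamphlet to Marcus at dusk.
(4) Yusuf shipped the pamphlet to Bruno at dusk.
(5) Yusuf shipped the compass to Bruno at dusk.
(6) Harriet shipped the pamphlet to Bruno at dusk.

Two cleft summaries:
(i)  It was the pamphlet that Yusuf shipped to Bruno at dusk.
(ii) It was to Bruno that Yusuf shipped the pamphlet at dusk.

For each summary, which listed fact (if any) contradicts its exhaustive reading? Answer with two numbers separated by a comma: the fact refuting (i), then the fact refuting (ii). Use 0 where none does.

Summary (i) focuses "the pamphlet" (the thing); background Yusuf as agent and Bruno as recipient and at dusk as setting. Fact (5) matches that background with thing = the compass — refutes (i).
Summary (ii) focuses "Bruno" (the recipient); background Yusuf as agent and the pamphlet as thing and at dusk as setting. Fact (3) matches that background with recipient = Marcus — refutes (ii).

5, 3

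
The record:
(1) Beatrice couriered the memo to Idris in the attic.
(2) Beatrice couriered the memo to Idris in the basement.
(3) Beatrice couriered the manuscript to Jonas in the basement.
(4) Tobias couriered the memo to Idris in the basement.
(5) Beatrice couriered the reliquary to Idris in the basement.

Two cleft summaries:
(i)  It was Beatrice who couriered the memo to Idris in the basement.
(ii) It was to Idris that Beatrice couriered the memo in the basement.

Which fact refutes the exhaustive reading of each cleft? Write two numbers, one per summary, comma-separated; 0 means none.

4, 0

Summary (i) focuses "Beatrice" (the agent); background the memo as thing and Idris as recipient and in the basement as setting. Fact (4) matches that background with agent = Tobias — refutes (i).
Summary (ii) focuses "Idris" (the recipient); background Beatrice as agent and the memo as thing and in the basement as setting. No fact matches that background with a different recipient, so 0.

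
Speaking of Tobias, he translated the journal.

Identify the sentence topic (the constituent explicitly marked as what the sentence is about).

The construction explicitly marks "Tobias" as what the sentence is about — the topic.
The remainder of the clause is the comment (what is said about the topic).

Tobias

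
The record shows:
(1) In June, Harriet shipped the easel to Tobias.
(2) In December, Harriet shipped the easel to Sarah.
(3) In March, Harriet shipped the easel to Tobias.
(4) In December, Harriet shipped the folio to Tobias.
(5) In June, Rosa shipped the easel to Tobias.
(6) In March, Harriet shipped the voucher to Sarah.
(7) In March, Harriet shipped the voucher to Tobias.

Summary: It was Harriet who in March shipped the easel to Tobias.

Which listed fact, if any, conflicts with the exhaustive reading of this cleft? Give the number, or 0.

0

The cleft puts "Harriet" in focus and presupposes the open proposition with thing = the easel, recipient = Tobias, setting = in March.
The exhaustive reading says no other agent fits that background.
Every other fact differs from the presupposition on some backgrounded slot, so none challenges the exhaustivity.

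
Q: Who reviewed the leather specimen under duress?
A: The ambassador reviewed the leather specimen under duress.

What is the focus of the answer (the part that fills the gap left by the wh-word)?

the ambassador

The wh-word "who" asks about the subject (agent).
In the answer, "the leather specimen" and "under duress" are given — repeated from the question.
The constituent filling the subject (agent) gap is "the ambassador"; that is the focus and would carry nuclear stress.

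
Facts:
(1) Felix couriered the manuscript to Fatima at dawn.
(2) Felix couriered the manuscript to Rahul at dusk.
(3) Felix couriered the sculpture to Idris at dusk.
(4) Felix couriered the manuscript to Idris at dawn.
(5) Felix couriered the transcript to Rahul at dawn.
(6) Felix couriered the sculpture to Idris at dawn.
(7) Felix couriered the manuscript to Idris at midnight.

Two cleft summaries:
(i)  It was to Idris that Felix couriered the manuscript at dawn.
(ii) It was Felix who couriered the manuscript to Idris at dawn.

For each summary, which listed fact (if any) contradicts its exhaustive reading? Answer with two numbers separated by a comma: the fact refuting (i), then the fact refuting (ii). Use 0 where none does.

(i): focus "Idris". Looking for same agent, thing, setting (Felix / the manuscript / at dawn) with some other recipient — fact (1) has Fatima there. Refuted.
(ii): focus "Felix". No fact shares same thing, recipient, setting (the manuscript / Idris / at dawn) with a different agent. 0.

1, 0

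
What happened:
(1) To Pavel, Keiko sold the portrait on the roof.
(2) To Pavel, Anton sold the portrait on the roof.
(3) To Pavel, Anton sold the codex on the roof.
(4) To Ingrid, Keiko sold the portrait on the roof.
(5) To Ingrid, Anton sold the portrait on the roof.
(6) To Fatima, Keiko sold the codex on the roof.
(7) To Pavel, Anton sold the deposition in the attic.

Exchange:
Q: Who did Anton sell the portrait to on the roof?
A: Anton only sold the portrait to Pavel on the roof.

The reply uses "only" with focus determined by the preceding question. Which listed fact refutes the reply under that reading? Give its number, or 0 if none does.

5

Answering "Who did ... to ...?" puts focus on the recipient — here, "Pavel".
"Only" then excludes alternative recipients while the background — agent = Anton, thing = the portrait, setting = on the roof — is held fixed.
Fact (5) shares the background with a different recipient (Ingrid) — counterexample.
(Fact (3) would refute a reading with focus on the thing — but that is not what the question asks.)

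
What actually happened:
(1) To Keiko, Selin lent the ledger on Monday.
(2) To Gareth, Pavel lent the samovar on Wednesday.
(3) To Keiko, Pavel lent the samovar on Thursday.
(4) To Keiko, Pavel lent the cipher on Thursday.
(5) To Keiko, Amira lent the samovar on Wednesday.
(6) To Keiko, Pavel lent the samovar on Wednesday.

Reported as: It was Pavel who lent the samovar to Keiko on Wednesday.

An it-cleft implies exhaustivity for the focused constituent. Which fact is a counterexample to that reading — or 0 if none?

5

Focus of the cleft: "Pavel" (the agent). Presupposed background: the samovar as thing and Keiko as recipient and on Wednesday as setting.
The exhaustive reading says no other agent fits that background.
But fact (5) also has the samovar as thing and Keiko as recipient and on Wednesday as setting, with agent = Amira — so the exhaustive reading fails.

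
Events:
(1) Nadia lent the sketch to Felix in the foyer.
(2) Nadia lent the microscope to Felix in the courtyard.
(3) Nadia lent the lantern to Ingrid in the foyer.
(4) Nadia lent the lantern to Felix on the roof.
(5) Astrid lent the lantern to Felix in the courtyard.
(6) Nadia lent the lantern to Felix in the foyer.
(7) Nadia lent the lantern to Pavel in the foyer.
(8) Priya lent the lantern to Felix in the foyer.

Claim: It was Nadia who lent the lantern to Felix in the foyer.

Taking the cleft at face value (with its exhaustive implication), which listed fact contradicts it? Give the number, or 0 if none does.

The cleft puts "Nadia" in focus and presupposes the open proposition with same thing, recipient, setting (the lantern / Felix / in the foyer).
The exhaustive reading says no other agent fits that background.
But fact (8) also has same thing, recipient, setting (the lantern / Felix / in the foyer), with agent = Priya — so the exhaustive reading fails.

8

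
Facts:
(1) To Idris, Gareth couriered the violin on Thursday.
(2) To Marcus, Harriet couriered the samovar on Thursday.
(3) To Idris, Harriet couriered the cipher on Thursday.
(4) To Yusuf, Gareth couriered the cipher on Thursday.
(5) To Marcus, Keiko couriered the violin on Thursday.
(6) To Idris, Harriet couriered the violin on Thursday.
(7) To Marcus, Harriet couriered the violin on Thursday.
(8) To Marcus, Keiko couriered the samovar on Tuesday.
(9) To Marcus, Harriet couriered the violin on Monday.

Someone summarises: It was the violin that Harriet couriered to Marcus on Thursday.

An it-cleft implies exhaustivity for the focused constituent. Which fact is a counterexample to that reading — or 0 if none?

2

The cleft puts "the violin" in focus and presupposes the open proposition with Harriet as agent and Marcus as recipient and on Thursday as setting.
The exhaustive reading says no other thing fits that background.
But fact (2) also has Harriet as agent and Marcus as recipient and on Thursday as setting, with thing = the samovar — so the exhaustive reading fails.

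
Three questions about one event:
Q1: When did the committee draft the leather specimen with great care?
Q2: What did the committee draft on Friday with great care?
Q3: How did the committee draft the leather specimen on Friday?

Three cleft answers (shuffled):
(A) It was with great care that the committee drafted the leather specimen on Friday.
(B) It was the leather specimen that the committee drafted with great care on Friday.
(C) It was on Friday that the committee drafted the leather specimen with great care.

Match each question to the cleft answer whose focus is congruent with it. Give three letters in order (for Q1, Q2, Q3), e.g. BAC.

CBA

Q1 asks about the time; cleft (C) focuses "on Friday", which is the time — so Q1 → C.
Q2 asks about the direct object; cleft (B) focuses "the leather specimen", which is the direct object — so Q2 → B.
Q3 asks about the manner; cleft (A) focuses "with great care", which is the manner — so Q3 → A.
Mapping: Q1→C, Q2→B, Q3→A.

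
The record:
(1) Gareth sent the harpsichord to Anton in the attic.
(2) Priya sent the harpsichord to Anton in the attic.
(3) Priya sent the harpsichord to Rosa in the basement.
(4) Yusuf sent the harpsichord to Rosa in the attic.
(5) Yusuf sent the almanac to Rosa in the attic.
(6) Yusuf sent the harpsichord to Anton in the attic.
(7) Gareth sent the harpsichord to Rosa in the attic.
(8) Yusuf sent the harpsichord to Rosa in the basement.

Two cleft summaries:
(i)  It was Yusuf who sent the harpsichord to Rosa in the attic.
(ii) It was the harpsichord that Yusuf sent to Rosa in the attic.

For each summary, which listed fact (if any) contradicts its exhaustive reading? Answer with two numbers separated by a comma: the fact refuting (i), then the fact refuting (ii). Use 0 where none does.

7, 5

(i): focus "Yusuf". Looking for the harpsichord as thing and Rosa as recipient and in the attic as setting with some other agent — fact (7) has Gareth there. Refuted.
(ii): focus "the harpsichord". Looking for Yusuf as agent and Rosa as recipient and in the attic as setting with some other thing — fact (5) has the almanac there. Refuted.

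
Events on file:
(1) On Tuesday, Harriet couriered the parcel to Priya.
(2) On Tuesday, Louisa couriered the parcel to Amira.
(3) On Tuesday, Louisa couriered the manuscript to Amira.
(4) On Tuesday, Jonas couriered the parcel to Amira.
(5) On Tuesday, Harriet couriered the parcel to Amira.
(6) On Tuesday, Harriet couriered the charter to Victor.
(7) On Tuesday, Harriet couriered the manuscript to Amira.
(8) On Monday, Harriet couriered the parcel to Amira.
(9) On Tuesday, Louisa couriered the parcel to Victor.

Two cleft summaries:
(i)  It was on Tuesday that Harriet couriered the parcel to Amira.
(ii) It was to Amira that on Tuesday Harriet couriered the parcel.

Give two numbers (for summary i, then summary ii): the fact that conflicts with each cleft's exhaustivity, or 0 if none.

Summary (i) focuses "on Tuesday" (the setting); background same agent, thing, recipient (Harriet / the parcel / Amira). Fact (8) matches that background with setting = on Monday — refutes (i).
Summary (ii) focuses "Amira" (the recipient); background same agent, thing, setting (Harriet / the parcel / on Tuesday). Fact (1) matches that background with recipient = Priya — refutes (ii).

8, 1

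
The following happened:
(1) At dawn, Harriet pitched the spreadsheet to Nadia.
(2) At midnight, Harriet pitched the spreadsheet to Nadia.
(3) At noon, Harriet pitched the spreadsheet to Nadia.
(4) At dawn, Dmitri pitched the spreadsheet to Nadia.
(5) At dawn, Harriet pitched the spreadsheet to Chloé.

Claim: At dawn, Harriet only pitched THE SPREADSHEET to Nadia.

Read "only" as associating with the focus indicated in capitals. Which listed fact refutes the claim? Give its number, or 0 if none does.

Focus (in capitals) is "the spreadsheet" — the thing. "Only" excludes alternative things while holding fixed agent = Harriet, recipient = Nadia, setting = at dawn.
No fact matches agent = Harriet, recipient = Nadia, setting = at dawn with a different thing — every other fact differs on at least one backgrounded slot. So no fact refutes it.

0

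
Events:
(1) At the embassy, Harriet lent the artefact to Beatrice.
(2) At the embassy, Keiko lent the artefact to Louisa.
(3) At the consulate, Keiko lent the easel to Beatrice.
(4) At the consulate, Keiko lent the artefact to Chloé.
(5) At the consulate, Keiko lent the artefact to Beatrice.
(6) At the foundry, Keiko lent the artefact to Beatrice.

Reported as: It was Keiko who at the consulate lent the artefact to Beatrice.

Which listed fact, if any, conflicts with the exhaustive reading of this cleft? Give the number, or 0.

Focus of the cleft: "Keiko" (the agent). Presupposed background: same thing, recipient, setting (the artefact / Beatrice / at the consulate).
The exhaustive reading says no other agent fits that background.
No listed fact matches the background with a different agent. Exhaustivity holds.

0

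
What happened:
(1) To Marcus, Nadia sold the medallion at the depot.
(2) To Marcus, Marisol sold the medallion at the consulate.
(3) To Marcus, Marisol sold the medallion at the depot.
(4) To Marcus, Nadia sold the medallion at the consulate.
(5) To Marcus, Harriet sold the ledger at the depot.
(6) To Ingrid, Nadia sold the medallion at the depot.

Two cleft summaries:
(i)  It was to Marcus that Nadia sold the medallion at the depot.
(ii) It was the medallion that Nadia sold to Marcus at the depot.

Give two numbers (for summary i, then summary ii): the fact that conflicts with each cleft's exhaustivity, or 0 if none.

Summary (i) focuses "Marcus" (the recipient); background agent = Nadia, thing = the medallion, setting = at the depot. Fact (6) matches that background with recipient = Ingrid — refutes (i).
Summary (ii) focuses "the medallion" (the thing); background agent = Nadia, recipient = Marcus, setting = at the depot. No fact matches that background with a different thing, so 0.

6, 0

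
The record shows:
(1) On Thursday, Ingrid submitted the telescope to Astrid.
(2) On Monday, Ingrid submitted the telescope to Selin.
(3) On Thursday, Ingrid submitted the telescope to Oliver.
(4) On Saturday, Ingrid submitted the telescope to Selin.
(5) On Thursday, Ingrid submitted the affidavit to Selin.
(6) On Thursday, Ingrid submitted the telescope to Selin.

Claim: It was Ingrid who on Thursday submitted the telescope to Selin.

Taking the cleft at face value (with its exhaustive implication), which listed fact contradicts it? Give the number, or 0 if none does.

0

The cleft puts "Ingrid" in focus and presupposes the open proposition with same thing, recipient, setting (the telescope / Selin / on Thursday).
Exhaustivity: Ingrid is the only agent satisfying that background.
No listed fact matches the background with a different agent. Exhaustivity holds.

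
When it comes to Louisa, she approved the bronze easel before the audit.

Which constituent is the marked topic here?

Louisa

The construction explicitly marks "Louisa" as what the sentence is about — the topic.
The remainder of the clause is the comment (what is said about the topic).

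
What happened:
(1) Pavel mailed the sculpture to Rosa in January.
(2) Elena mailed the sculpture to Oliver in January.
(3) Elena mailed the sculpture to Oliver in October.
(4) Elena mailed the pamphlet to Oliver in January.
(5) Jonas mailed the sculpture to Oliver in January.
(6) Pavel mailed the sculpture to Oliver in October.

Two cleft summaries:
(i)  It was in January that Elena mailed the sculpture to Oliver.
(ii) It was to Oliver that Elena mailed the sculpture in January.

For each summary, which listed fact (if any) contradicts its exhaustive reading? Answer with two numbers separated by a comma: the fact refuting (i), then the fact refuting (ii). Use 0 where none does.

3, 0

Summary (i) focuses "in January" (the setting); background same agent, thing, recipient (Elena / the sculpture / Oliver). Fact (3) matches that background with setting = in October — refutes (i).
Summary (ii) focuses "Oliver" (the recipient); background same agent, thing, setting (Elena / the sculpture / in January). No fact matches that background with a different recipient, so 0.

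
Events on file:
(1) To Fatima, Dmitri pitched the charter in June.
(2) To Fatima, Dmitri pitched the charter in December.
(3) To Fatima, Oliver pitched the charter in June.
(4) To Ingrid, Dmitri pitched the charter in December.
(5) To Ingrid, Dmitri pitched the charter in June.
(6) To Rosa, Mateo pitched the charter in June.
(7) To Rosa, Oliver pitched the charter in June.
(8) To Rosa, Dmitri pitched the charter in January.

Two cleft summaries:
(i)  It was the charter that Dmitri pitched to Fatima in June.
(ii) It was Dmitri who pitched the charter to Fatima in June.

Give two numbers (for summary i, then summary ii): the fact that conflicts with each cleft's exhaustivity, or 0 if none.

0, 3

Summary (i) focuses "the charter" (the thing); background agent = Dmitri, recipient = Fatima, setting = in June. No fact matches that background with a different thing, so 0.
Summary (ii) focuses "Dmitri" (the agent); background thing = the charter, recipient = Fatima, setting = in June. Fact (3) matches that background with agent = Oliver — refutes (ii).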